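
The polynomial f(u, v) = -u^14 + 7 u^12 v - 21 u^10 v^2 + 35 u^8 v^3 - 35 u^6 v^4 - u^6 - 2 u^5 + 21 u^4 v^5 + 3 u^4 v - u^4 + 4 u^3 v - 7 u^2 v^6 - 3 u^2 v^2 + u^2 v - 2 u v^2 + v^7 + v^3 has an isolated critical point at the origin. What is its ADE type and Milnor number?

Type D_{8}, Milnor number mu = 8.

The Hessian of f at 0 has rank 0. Corank 2; j^3 = v*(u - v)^2 has shape L^2 M (L != M), so D-series; mu = 8 gives D_8.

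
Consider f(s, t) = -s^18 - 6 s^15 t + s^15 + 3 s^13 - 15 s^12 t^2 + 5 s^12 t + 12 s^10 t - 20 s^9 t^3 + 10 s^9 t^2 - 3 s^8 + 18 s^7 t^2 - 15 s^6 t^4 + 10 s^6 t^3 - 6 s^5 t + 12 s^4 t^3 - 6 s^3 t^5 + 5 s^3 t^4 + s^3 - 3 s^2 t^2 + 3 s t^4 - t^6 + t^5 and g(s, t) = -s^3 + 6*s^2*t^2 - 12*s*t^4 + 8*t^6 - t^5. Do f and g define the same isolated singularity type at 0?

The Hessian of f at 0 is [[0, 0], [0, 0]] with rank 0, so corank 2. A Groebner basis of the Jacobian ideal J(f) in C{s,t} is {t^4, s^3, -s^2/2 + s*t^2}; counting standard monomials gives mu = 8. Corank 2; j^3 = s^3 is a perfect cube, so E-series; the 5-jet and mu = 8 give E_8. The Hessian of g at 0 is [[0, 0], [0, 0]] with rank 0, so corank 2. A Groebner basis of the Jacobian ideal J(g) in C{s,t} is {t^4, s^3, -s^2/4 + s*t^2}; counting standard monomials gives mu = 8. Corank 2; j^3 = -s^3 is a perfect cube, so E-series; the 5-jet and mu = 8 give E_8. Both have type E_8, hence right-equivalent.

Yes.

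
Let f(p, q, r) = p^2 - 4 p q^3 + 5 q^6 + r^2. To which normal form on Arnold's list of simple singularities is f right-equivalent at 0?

The Hessian of f at 0 is [[2, 0, 0], [0, 0, 0], [0, 0, 2]] with rank 2, so corank 1. A Groebner basis of the Jacobian ideal J(f) in C{p,q,r} is {p*q^2, -p/2 + q^3, p^2, r}; counting standard monomials gives mu = 5. Corank 1: A-series; mu = 5 gives A_5.

A5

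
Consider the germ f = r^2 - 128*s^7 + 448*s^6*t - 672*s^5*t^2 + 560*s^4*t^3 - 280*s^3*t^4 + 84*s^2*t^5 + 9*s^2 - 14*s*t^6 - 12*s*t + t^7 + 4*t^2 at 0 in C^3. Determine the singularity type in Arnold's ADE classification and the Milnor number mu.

The Hessian of f at 0 is [[18, -12, 0], [-12, 8, 0], [0, 0, 2]] with rank 2, so corank 1. A Groebner basis of the Jacobian ideal J(f) in C{s,t,r} is {t^6, s - 2*t/3, r}; counting standard monomials gives mu = 6. Corank 1: A-series; mu = 6 gives A_6.

Type A6, Milnor number mu = 6.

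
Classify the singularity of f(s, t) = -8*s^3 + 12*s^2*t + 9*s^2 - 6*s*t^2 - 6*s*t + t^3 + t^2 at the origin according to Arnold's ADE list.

The Hessian of f at 0 is [[18, -6], [-6, 2]] with rank 1, so corank 1. A Groebner basis of the Jacobian ideal J(f) in C{s,t} is {t^2, s - t/3}; counting standard monomials gives mu = 2. Corank 1: A-series; mu = 2 gives A_2.

A_2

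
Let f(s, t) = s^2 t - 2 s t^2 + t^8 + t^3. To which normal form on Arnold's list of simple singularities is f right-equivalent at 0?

D_9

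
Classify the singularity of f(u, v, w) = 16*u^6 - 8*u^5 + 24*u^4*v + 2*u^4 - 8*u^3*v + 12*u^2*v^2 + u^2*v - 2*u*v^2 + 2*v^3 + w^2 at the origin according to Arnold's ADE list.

D_{4}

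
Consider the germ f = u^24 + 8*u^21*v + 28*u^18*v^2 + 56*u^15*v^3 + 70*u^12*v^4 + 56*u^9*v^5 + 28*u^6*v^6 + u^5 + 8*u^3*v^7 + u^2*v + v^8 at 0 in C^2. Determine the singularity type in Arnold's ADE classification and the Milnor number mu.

The Hessian of f at 0 is [[0, 0], [0, 0]] with rank 0, so corank 2. A Groebner basis of the Jacobian ideal J(f) in C{u,v} is {u^2/8 + v^7, u^3, u*v}; counting standard monomials gives mu = 9. Corank 2; j^3 = u^2*v has shape L^2 M (L != M), so D-series; mu = 9 gives D_9.

Type D_9, Milnor number mu = 9.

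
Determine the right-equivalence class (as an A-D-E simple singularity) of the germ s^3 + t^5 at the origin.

The Hessian of f at 0 has rank 0. Corank 2; j^3 = s^3 is a perfect cube, so E-series; the 5-jet and mu = 8 give E_8.

E8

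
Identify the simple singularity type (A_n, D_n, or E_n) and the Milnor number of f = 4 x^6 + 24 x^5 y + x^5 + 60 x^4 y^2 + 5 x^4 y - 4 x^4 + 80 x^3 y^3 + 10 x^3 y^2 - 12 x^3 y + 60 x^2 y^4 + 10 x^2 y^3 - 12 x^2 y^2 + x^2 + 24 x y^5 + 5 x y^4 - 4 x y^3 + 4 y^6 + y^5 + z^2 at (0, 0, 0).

Type A_{4}, Milnor number mu = 4.

The Hessian of f at 0 is [[2, 0, 0], [0, 0, 0], [0, 0, 2]] with rank 2, so corank 1. A Groebner basis of the Jacobian ideal J(f) in C{x,y,z} is {-x/2 + y^3, x^2, x*y, z}; counting standard monomials gives mu = 4. Corank 1: A-series; mu = 4 gives A_4.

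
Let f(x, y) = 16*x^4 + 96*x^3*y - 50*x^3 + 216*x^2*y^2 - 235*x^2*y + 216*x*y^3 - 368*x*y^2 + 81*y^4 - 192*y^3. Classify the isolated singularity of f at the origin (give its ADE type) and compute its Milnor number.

Type D5, Milnor number mu = 5.

The Hessian of f at 0 has rank 0. Corank 2; j^3 = -(2*x + 3*y)*(5*x + 8*y)^2 has shape L^2 M (L != M), so D-series; mu = 5 gives D_5.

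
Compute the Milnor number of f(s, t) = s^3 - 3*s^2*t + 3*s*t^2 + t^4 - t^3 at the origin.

6

The Hessian of f at 0 has rank 0. Corank 2; j^3 = (s - t)^3 is a perfect cube, so E-series; the 4-jet and mu = 6 give E_6.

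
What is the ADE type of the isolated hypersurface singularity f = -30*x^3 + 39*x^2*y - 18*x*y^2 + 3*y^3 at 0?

D4

The Hessian of f at 0 is [[0, 0], [0, 0]] with rank 0, so corank 2. A Groebner basis of the Jacobian ideal J(f) in C{x,y} is {y^3, x^2 - 3*y^2/11, x*y - 6*y^2/11}; counting standard monomials gives mu = 4. Corank 2; j^3 = -3*(2*x - y)*(5*x^2 - 4*x*y + y^2) splits into three distinct lines over C (the quadratic factor has nonzero discriminant), so D_4.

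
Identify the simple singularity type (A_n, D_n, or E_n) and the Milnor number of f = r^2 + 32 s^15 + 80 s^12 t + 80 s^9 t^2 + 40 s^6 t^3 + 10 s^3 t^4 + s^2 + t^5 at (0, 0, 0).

Type A_4, Milnor number mu = 4.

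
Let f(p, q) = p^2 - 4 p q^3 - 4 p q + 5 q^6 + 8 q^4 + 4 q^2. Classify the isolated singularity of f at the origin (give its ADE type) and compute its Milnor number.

The Hessian of f at 0 is [[2, -4], [-4, 8]] with rank 1, so corank 1. A Groebner basis of the Jacobian ideal J(f) in C{p,q} is {p*q^2 - p + 2*q, -p/2 + q^3 + q, p^2 - 4*p*q + 4*q^2}; counting standard monomials gives mu = 5. Corank 1: A-series; mu = 5 gives A_5.

Type A5, Milnor number mu = 5.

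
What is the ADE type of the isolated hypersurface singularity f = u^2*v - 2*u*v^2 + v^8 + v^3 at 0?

D_{9}

The Hessian of f at 0 has rank 0. Corank 2; j^3 = v*(u - v)^2 has shape L^2 M (L != M), so D-series; mu = 9 gives D_9.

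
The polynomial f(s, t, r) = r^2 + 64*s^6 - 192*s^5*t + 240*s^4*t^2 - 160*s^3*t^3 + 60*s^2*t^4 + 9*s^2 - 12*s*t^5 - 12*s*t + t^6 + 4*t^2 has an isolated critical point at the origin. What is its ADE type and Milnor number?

Type A_{5}, Milnor number mu = 5.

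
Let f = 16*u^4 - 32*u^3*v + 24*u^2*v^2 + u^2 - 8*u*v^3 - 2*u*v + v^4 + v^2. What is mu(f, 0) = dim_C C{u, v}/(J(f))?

3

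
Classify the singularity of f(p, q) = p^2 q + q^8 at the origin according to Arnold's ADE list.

D_{9}

The Hessian of f at 0 is [[0, 0], [0, 0]] with rank 0, so corank 2. A Groebner basis of the Jacobian ideal J(f) in C{p,q} is {p^2/8 + q^7, p^3, p*q}; counting standard monomials gives mu = 9. Corank 2; j^3 = p^2*q has shape L^2 M (L != M), so D-series; mu = 9 gives D_9.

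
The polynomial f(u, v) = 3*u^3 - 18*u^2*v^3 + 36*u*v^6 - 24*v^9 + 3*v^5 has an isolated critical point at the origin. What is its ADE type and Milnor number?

The Hessian of f at 0 is [[0, 0], [0, 0]] with rank 0, so corank 2. A Groebner basis of the Jacobian ideal J(f) in C{u,v} is {-u^2/4 + u*v^3, v^4, u^3, u^2*v}; counting standard monomials gives mu = 8. Corank 2; j^3 = 3*u^3 is a perfect cube, so E-series; the 5-jet and mu = 8 give E_8.

Type E8, Milnor number mu = 8.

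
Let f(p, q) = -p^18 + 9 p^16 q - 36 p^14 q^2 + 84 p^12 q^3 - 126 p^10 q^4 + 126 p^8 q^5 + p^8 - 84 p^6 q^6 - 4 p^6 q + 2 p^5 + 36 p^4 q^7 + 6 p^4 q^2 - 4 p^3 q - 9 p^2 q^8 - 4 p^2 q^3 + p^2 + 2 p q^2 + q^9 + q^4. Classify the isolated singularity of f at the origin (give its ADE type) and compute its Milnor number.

Type A_8, Milnor number mu = 8.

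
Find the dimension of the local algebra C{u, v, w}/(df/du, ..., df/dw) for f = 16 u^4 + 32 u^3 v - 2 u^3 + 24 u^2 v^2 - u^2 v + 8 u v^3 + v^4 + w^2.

5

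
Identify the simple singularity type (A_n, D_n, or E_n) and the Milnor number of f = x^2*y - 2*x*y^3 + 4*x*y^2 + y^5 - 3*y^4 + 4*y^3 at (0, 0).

Type D5, Milnor number mu = 5.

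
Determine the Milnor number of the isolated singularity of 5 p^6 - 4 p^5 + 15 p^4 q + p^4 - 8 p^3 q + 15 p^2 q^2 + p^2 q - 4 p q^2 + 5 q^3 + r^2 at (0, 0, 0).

4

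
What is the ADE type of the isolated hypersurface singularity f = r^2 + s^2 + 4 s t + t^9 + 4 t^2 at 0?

A_{8}

The Hessian of f at 0 has rank 2. Corank 1: A-series; mu = 8 gives A_8.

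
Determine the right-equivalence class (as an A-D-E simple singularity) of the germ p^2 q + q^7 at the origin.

The Hessian of f at 0 has rank 0. Corank 2; j^3 = p^2*q has shape L^2 M (L != M), so D-series; mu = 8 gives D_8.

D_8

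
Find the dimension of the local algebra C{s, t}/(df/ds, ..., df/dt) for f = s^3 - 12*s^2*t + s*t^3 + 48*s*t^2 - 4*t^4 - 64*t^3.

The Hessian of f at 0 is [[0, 0], [0, 0]] with rank 0, so corank 2. A Groebner basis of the Jacobian ideal J(f) in C{s,t} is {s^3 - 12*s^2*t - 384*s^2 + 3072*s*t - 6144*t^2, 12*s^2 + s*t^2 - 96*s*t + 192*t^2, 3*s^2 - 24*s*t + t^3 + 48*t^2}; counting standard monomials gives mu = 7. Corank 2; j^3 = (s - 4*t)^3 is a perfect cube, so E-series; the 4-jet and mu = 7 give E_7.

7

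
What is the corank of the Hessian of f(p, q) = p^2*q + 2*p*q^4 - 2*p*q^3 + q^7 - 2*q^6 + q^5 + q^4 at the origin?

2

Hessian at 0 has rank 0.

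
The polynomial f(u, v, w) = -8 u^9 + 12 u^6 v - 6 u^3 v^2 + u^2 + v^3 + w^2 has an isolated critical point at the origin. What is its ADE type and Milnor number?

Type A2, Milnor number mu = 2.

The Hessian of f at 0 has rank 2. Corank 1: A-series; mu = 2 gives A_2.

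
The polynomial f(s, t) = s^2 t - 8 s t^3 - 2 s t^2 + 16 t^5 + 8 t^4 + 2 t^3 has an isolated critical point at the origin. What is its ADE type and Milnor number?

The Hessian of f at 0 is [[0, 0], [0, 0]] with rank 0, so corank 2. A Groebner basis of the Jacobian ideal J(f) in C{s,t} is {t^3, s^2 + 2*t^2, s*t - t^2}; counting standard monomials gives mu = 4. Corank 2; j^3 = t*(s^2 - 2*s*t + 2*t^2) splits into three distinct lines over C (the quadratic factor has nonzero discriminant), so D_4.

Type D_4, Milnor number mu = 4.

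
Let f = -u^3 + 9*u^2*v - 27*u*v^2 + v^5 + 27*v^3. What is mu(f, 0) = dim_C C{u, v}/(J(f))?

8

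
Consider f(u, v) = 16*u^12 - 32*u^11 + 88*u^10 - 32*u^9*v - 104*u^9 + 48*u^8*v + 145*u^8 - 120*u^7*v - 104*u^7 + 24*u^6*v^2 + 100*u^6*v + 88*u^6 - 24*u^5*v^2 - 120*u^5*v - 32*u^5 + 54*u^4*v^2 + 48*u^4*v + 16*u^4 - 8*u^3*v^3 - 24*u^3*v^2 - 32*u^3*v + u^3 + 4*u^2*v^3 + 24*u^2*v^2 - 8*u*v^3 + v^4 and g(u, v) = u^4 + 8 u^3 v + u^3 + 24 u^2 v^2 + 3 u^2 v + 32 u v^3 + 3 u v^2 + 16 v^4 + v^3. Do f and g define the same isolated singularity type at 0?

Yes.

The Hessian of f at 0 has rank 0. Corank 2; j^3 = u^3 is a perfect cube, so E-series; the 4-jet and mu = 6 give E_6. The Hessian of g at 0 has rank 0. Corank 2; j^3 = (u + v)^3 is a perfect cube, so E-series; the 4-jet and mu = 6 give E_6. Both have type E_6, hence right-equivalent.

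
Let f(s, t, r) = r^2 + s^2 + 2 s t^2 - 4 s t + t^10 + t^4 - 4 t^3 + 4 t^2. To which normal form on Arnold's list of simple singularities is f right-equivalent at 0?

The Hessian of f at 0 has rank 2. Corank 1: A-series; mu = 9 gives A_9.

A_9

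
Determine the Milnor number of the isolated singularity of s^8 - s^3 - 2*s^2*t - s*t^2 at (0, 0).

The Hessian of f at 0 has rank 0. Corank 2; j^3 = -s*(s + t)^2 has shape L^2 M (L != M), so D-series; mu = 9 gives D_9.

9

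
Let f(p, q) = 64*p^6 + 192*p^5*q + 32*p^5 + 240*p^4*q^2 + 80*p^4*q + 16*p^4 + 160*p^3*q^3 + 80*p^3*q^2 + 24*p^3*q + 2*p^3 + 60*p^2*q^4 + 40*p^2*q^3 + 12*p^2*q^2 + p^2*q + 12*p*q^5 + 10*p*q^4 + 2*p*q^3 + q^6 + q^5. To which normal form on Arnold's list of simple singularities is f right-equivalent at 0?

D_7

The Hessian of f at 0 has rank 0. Corank 2; j^3 = p^2*(2*p + q) has shape L^2 M (L != M), so D-series; mu = 7 gives D_7.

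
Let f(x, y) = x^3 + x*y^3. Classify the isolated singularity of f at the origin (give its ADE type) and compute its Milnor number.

The Hessian of f at 0 has rank 0. Corank 2; j^3 = x^3 is a perfect cube, so E-series; the 4-jet and mu = 7 give E_7.

Type E7, Milnor number mu = 7.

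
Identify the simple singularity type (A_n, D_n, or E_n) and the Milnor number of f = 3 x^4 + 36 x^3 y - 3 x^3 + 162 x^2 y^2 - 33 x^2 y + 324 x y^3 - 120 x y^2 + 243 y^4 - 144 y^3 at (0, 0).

Type D_{5}, Milnor number mu = 5.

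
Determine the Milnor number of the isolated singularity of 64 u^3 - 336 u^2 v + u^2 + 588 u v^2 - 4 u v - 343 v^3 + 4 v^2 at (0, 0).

2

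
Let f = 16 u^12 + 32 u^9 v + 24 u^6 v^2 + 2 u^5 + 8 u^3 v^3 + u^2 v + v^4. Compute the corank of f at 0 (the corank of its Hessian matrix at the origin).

2

Hessian at 0 has rank 0.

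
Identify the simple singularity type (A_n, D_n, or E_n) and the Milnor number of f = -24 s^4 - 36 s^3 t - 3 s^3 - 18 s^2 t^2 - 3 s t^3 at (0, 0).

Type E7, Milnor number mu = 7.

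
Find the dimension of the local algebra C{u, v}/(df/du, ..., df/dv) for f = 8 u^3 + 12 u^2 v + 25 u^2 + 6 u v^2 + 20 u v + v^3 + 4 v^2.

The Hessian of f at 0 has rank 1. Corank 1: A-series; mu = 2 gives A_2.

2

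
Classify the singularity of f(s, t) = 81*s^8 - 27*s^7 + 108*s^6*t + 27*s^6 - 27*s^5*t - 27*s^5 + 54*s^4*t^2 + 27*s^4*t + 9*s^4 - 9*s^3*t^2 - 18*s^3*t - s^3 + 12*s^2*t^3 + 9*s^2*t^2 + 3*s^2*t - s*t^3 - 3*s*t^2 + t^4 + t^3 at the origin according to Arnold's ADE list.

E_{7}

The Hessian of f at 0 is [[0, 0], [0, 0]] with rank 0, so corank 2. A Groebner basis of the Jacobian ideal J(f) in C{s,t} is {-s^2/2 + s*t + t^4 - t^3/6 - t^2/2, s^3 - 4*s^2 + 8*s*t - 7*t^3/3 - 4*t^2, s^2*t - 17*s^2/6 + 17*s*t/3 - 35*t^3/18 - 17*t^2/6, -3*s^2/2 + s*t^2 + 3*s*t - 3*t^3/2 - 3*t^2/2}; counting standard monomials gives mu = 7. Corank 2; j^3 = -(s - t)^3 is a perfect cube, so E-series; the 4-jet and mu = 7 give E_7.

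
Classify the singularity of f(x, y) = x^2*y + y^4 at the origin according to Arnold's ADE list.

The Hessian of f at 0 is [[0, 0], [0, 0]] with rank 0, so corank 2. A Groebner basis of the Jacobian ideal J(f) in C{x,y} is {x^3, x^2/4 + y^3, x*y}; counting standard monomials gives mu = 5. Corank 2; j^3 = x^2*y has shape L^2 M (L != M), so D-series; mu = 5 gives D_5.

D_{5}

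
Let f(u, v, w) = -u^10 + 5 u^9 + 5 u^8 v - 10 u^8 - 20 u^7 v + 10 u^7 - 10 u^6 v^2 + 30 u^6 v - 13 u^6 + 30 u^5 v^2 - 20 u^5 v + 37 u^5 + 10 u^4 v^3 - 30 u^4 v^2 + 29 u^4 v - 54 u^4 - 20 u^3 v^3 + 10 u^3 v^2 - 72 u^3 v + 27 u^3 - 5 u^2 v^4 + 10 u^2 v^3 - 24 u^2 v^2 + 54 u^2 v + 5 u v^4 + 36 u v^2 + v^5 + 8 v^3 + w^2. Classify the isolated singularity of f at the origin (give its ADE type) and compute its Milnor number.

The Hessian of f at 0 has rank 1. Corank 2; j^3 = (3*u + 2*v)^3 is a perfect cube, so E-series; the 5-jet and mu = 8 give E_8.

Type E8, Milnor number mu = 8.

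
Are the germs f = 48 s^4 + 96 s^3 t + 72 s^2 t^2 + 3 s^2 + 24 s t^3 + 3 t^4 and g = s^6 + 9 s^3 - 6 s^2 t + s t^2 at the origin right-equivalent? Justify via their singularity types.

No.

The Hessian of f at 0 has rank 1. Corank 1: A-series; mu = 3 gives A_3. The Hessian of g at 0 has rank 0. Corank 2; j^3 = s*(3*s - t)^2 has shape L^2 M (L != M), so D-series; mu = 7 gives D_7. f is A_3 but g is D_7, hence not right-equivalent.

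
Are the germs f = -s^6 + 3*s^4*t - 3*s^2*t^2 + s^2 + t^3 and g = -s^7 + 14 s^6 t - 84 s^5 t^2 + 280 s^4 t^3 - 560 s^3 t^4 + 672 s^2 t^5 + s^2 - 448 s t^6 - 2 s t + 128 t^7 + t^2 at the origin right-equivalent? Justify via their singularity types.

The Hessian of f at 0 has rank 1. Corank 1: A-series; mu = 2 gives A_2. The Hessian of g at 0 has rank 1. Corank 1: A-series; mu = 6 gives A_6. f is A_2 but g is A_6, hence not right-equivalent.

No.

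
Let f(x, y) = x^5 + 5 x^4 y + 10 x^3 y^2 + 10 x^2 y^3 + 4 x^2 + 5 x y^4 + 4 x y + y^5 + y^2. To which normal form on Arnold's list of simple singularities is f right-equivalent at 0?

A_4

The Hessian of f at 0 has rank 1. Corank 1: A-series; mu = 4 gives A_4.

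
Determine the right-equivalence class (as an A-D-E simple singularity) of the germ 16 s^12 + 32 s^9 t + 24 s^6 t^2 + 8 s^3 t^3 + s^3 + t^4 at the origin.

E_{6}

The Hessian of f at 0 has rank 0. Corank 2; j^3 = s^3 is a perfect cube, so E-series; the 4-jet and mu = 6 give E_6.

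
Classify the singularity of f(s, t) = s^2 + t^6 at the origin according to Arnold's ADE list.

A5

The Hessian of f at 0 is [[2, 0], [0, 0]] with rank 1, so corank 1. A Groebner basis of the Jacobian ideal J(f) in C{s,t} is {t^5, s}; counting standard monomials gives mu = 5. Corank 1: A-series; mu = 5 gives A_5.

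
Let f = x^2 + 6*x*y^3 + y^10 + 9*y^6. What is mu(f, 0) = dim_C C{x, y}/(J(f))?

9

The Hessian of f at 0 has rank 1. Corank 1: A-series; mu = 9 gives A_9.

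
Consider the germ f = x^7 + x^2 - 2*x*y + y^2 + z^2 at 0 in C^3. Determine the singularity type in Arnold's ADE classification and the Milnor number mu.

Type A_6, Milnor number mu = 6.

The Hessian of f at 0 has rank 2. Corank 1: A-series; mu = 6 gives A_6.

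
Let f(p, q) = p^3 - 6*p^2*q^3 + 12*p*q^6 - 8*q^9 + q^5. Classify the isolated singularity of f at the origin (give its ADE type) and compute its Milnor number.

Type E_8, Milnor number mu = 8.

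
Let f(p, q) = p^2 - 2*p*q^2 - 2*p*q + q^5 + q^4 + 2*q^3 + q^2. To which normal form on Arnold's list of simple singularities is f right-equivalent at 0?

A_{4}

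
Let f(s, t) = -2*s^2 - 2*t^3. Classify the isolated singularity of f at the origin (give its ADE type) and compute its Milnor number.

Type A_2, Milnor number mu = 2.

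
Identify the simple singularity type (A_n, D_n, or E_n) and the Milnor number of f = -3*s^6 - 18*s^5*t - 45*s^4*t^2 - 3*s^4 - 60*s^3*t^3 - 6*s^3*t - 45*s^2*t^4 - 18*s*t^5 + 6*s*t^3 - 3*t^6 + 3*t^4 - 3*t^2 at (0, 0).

Type A_3, Milnor number mu = 3.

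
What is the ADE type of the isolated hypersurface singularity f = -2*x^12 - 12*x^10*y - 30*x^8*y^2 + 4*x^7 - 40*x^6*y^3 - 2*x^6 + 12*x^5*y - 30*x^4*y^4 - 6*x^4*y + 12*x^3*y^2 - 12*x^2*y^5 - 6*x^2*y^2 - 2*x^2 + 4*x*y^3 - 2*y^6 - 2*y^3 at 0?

The Hessian of f at 0 is [[-4, 0], [0, 0]] with rank 1, so corank 1. A Groebner basis of the Jacobian ideal J(f) in C{x,y} is {y^2, x}; counting standard monomials gives mu = 2. Corank 1: A-series; mu = 2 gives A_2.

A2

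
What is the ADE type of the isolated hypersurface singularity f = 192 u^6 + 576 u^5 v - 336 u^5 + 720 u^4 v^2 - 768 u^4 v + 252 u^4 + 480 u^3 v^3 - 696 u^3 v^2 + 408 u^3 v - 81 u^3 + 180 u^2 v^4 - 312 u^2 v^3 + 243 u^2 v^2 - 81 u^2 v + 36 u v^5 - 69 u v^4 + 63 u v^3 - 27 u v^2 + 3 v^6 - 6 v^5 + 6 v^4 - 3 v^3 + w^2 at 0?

The Hessian of f at 0 has rank 1. Corank 2; j^3 = -3*(3*u + v)^3 is a perfect cube, so E-series; the 4-jet and mu = 7 give E_7.

E7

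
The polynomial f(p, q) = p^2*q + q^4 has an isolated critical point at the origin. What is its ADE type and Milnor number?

Type D_5, Milnor number mu = 5.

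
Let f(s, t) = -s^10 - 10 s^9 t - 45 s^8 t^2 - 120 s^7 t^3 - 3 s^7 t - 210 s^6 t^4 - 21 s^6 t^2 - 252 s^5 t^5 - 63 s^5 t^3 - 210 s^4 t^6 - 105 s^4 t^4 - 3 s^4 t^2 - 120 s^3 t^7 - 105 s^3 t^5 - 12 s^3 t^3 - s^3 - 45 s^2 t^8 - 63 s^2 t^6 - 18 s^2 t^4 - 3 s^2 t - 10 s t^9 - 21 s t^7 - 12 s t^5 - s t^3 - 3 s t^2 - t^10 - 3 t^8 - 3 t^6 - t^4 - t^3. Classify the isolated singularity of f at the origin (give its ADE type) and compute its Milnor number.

Type E_{7}, Milnor number mu = 7.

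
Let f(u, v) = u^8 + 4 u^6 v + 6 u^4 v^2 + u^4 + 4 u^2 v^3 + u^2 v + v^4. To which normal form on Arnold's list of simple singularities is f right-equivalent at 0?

D_{5}

The Hessian of f at 0 is [[0, 0], [0, 0]] with rank 0, so corank 2. A Groebner basis of the Jacobian ideal J(f) in C{u,v} is {u^3, u^2/4 + v^3, u*v}; counting standard monomials gives mu = 5. Corank 2; j^3 = u^2*v has shape L^2 M (L != M), so D-series; mu = 5 gives D_5.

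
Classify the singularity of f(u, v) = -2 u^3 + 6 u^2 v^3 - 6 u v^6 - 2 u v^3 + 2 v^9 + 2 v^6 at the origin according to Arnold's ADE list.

E7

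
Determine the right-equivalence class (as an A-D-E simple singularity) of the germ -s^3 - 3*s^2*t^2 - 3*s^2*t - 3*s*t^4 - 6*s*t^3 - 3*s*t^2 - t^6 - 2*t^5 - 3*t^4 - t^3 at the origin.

E_8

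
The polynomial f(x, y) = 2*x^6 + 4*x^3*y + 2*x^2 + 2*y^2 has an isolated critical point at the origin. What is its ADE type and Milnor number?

The Hessian of f at 0 has rank 2. Corank 0: nondegenerate Morse point, so A_1.

Type A1, Milnor number mu = 1.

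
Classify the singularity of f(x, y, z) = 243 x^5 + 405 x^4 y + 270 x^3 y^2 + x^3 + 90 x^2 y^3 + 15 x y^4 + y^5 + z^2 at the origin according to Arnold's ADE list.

E_{8}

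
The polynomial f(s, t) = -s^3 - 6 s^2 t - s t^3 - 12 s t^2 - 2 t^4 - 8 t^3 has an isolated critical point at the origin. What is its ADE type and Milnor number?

The Hessian of f at 0 has rank 0. Corank 2; j^3 = -(s + 2*t)^3 is a perfect cube, so E-series; the 4-jet and mu = 7 give E_7.

Type E7, Milnor number mu = 7.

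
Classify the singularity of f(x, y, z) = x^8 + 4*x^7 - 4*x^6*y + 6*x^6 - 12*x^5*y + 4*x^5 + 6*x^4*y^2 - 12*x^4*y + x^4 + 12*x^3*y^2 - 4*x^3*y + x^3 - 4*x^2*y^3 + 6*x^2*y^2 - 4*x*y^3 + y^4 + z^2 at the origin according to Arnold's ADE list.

E6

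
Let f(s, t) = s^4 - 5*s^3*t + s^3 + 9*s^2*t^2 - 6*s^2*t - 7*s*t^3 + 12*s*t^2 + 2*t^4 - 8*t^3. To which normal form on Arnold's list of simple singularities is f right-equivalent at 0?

The Hessian of f at 0 has rank 0. Corank 2; j^3 = (s - 2*t)^3 is a perfect cube, so E-series; the 4-jet and mu = 7 give E_7.

E7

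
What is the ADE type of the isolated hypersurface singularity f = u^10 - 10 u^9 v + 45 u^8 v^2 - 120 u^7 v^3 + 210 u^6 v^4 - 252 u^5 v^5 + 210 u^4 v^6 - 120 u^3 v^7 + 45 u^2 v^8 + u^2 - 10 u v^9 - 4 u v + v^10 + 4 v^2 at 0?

A_{9}

The Hessian of f at 0 is [[2, -4], [-4, 8]] with rank 1, so corank 1. A Groebner basis of the Jacobian ideal J(f) in C{u,v} is {v^9, u - 2*v}; counting standard monomials gives mu = 9. Corank 1: A-series; mu = 9 gives A_9.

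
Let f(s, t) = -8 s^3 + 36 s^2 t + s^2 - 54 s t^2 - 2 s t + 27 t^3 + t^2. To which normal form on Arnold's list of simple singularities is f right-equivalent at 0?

A_{2}

The Hessian of f at 0 is [[2, -2], [-2, 2]] with rank 1, so corank 1. A Groebner basis of the Jacobian ideal J(f) in C{s,t} is {t^2, s - t}; counting standard monomials gives mu = 2. Corank 1: A-series; mu = 2 gives A_2.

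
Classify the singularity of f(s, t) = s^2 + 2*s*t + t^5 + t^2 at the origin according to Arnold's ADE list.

The Hessian of f at 0 is [[2, 2], [2, 2]] with rank 1, so corank 1. A Groebner basis of the Jacobian ideal J(f) in C{s,t} is {t^4, s + t}; counting standard monomials gives mu = 4. Corank 1: A-series; mu = 4 gives A_4.

A4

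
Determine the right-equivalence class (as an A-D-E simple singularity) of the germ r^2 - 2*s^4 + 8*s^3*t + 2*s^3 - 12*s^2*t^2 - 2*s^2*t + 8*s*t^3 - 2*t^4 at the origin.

D_5

The Hessian of f at 0 is [[0, 0, 0], [0, 0, 0], [0, 0, 2]] with rank 1, so corank 2. A Groebner basis of the Jacobian ideal J(f) in C{s,t,r} is {s*t^2, s*t/4 + t^3, s^2 - s*t, r}; counting standard monomials gives mu = 5. Corank 2; j^3 = 2*s^2*(s - t) has shape L^2 M (L != M), so D-series; mu = 5 gives D_5.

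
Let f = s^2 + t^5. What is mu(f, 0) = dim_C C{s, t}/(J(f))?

4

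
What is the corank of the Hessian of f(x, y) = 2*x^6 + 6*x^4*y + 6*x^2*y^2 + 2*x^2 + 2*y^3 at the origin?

1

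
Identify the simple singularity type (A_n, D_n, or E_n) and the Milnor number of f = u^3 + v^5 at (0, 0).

Type E8, Milnor number mu = 8.

The Hessian of f at 0 is [[0, 0], [0, 0]] with rank 0, so corank 2. A Groebner basis of the Jacobian ideal J(f) in C{u,v} is {v^4, u^2}; counting standard monomials gives mu = 8. Corank 2; j^3 = u^3 is a perfect cube, so E-series; the 5-jet and mu = 8 give E_8.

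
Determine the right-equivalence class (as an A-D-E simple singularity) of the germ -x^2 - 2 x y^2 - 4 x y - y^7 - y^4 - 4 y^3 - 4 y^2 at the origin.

A6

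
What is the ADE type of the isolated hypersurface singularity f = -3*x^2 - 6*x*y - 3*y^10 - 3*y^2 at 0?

A9

The Hessian of f at 0 has rank 1. Corank 1: A-series; mu = 9 gives A_9.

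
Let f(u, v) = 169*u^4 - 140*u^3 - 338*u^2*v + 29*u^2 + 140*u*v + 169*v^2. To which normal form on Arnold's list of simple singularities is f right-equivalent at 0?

A_1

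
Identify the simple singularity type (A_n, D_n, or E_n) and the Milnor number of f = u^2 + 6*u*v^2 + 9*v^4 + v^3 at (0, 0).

The Hessian of f at 0 has rank 1. Corank 1: A-series; mu = 2 gives A_2.

Type A_{2}, Milnor number mu = 2.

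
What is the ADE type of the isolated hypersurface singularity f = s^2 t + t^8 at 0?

The Hessian of f at 0 is [[0, 0], [0, 0]] with rank 0, so corank 2. A Groebner basis of the Jacobian ideal J(f) in C{s,t} is {s^2/8 + t^7, s^3, s*t}; counting standard monomials gives mu = 9. Corank 2; j^3 = s^2*t has shape L^2 M (L != M), so D-series; mu = 9 gives D_9.

D_{9}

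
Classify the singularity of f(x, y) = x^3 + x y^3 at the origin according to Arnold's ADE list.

The Hessian of f at 0 has rank 0. Corank 2; j^3 = x^3 is a perfect cube, so E-series; the 4-jet and mu = 7 give E_7.

E_{7}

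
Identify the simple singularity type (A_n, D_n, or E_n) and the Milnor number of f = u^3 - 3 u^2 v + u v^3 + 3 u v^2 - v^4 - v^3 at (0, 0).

The Hessian of f at 0 is [[0, 0], [0, 0]] with rank 0, so corank 2. A Groebner basis of the Jacobian ideal J(f) in C{u,v} is {u^3 - 3*u^2*v - 6*u^2 + 12*u*v - 6*v^2, 3*u^2 + u*v^2 - 6*u*v + 3*v^2, 3*u^2 - 6*u*v + v^3 + 3*v^2}; counting standard monomials gives mu = 7. Corank 2; j^3 = (u - v)^3 is a perfect cube, so E-series; the 4-jet and mu = 7 give E_7.

Type E_7, Milnor number mu = 7.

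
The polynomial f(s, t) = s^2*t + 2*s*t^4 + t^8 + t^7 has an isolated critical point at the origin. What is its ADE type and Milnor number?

The Hessian of f at 0 is [[0, 0], [0, 0]] with rank 0, so corank 2. A Groebner basis of the Jacobian ideal J(f) in C{s,t} is {s^2*t^2, 8*s^2*t + s^2 + s*t^3, s*t + t^4, s^3}; counting standard monomials gives mu = 9. Corank 2; j^3 = s^2*t has shape L^2 M (L != M), so D-series; mu = 9 gives D_9.

Type D9, Milnor number mu = 9.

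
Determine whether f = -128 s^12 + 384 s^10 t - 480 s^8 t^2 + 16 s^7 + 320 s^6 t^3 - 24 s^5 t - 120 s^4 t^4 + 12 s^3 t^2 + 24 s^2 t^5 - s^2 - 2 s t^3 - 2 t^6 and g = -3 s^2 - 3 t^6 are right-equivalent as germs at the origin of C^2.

Yes.

The Hessian of f at 0 is [[-2, 0], [0, 0]] with rank 1, so corank 1. A Groebner basis of the Jacobian ideal J(f) in C{s,t} is {s*t^2, s + t^3, s^2}; counting standard monomials gives mu = 5. Corank 1: A-series; mu = 5 gives A_5. The Hessian of g at 0 is [[-6, 0], [0, 0]] with rank 1, so corank 1. A Groebner basis of the Jacobian ideal J(g) in C{s,t} is {t^5, s}; counting standard monomials gives mu = 5. Corank 1: A-series; mu = 5 gives A_5. Both have type A_5, hence right-equivalent.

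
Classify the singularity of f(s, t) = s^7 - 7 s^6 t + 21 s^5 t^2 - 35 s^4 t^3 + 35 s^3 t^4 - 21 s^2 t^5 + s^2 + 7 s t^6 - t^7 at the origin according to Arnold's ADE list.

The Hessian of f at 0 is [[2, 0], [0, 0]] with rank 1, so corank 1. A Groebner basis of the Jacobian ideal J(f) in C{s,t} is {t^6, s}; counting standard monomials gives mu = 6. Corank 1: A-series; mu = 6 gives A_6.

A_{6}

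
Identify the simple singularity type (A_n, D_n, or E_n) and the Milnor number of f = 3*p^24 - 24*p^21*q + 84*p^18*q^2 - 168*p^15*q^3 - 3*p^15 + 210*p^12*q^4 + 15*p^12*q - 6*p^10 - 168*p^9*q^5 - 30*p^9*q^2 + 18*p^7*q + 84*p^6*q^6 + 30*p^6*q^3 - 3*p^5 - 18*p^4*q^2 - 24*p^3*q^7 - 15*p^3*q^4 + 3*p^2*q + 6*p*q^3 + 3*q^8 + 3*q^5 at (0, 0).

The Hessian of f at 0 is [[0, 0], [0, 0]] with rank 0, so corank 2. A Groebner basis of the Jacobian ideal J(f) in C{p,q} is {p^4, p^3*q - p^2/8 - p*q^2/8, p^3 + p^2*q^2, p*q + q^3}; counting standard monomials gives mu = 9. Corank 2; j^3 = 3*p^2*q has shape L^2 M (L != M), so D-series; mu = 9 gives D_9.

Type D9, Milnor number mu = 9.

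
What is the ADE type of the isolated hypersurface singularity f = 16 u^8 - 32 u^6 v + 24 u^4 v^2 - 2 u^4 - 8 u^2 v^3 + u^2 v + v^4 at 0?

D5

The Hessian of f at 0 has rank 0. Corank 2; j^3 = u^2*v has shape L^2 M (L != M), so D-series; mu = 5 gives D_5.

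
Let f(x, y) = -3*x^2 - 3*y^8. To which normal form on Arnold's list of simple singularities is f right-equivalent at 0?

The Hessian of f at 0 is [[-6, 0], [0, 0]] with rank 1, so corank 1. A Groebner basis of the Jacobian ideal J(f) in C{x,y} is {y^7, x}; counting standard monomials gives mu = 7. Corank 1: A-series; mu = 7 gives A_7.

A_7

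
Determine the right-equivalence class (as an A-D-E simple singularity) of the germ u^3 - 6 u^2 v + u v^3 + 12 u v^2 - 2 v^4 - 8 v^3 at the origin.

E7

The Hessian of f at 0 has rank 0. Corank 2; j^3 = (u - 2*v)^3 is a perfect cube, so E-series; the 4-jet and mu = 7 give E_7.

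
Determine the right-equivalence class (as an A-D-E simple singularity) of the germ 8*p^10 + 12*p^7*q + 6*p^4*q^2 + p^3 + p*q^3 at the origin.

E_{7}

The Hessian of f at 0 has rank 0. Corank 2; j^3 = p^3 is a perfect cube, so E-series; the 4-jet and mu = 7 give E_7.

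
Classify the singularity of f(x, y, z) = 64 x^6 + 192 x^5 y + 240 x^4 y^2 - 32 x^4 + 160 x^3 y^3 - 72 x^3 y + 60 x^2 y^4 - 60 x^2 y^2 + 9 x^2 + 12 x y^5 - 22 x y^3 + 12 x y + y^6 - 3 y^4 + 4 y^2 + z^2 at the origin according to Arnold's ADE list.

A3

The Hessian of f at 0 has rank 2. Corank 1: A-series; mu = 3 gives A_3.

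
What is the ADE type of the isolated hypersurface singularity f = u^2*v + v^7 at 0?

D_{8}

The Hessian of f at 0 is [[0, 0], [0, 0]] with rank 0, so corank 2. A Groebner basis of the Jacobian ideal J(f) in C{u,v} is {u^2/7 + v^6, u^3, u*v}; counting standard monomials gives mu = 8. Corank 2; j^3 = u^2*v has shape L^2 M (L != M), so D-series; mu = 8 gives D_8.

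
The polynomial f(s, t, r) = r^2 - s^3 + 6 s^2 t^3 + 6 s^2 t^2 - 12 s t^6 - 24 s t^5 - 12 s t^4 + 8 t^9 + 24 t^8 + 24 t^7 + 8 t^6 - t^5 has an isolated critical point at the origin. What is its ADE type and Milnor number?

Type E8, Milnor number mu = 8.

The Hessian of f at 0 has rank 1. Corank 2; j^3 = -s^3 is a perfect cube, so E-series; the 5-jet and mu = 8 give E_8.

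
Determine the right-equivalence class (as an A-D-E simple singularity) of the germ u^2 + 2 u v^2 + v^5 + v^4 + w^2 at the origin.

A_4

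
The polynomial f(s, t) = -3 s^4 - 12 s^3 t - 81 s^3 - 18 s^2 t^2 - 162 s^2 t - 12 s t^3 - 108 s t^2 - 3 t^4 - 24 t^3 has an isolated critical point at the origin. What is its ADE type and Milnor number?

The Hessian of f at 0 has rank 0. Corank 2; j^3 = -3*(3*s + 2*t)^3 is a perfect cube, so E-series; the 4-jet and mu = 6 give E_6.

Type E6, Milnor number mu = 6.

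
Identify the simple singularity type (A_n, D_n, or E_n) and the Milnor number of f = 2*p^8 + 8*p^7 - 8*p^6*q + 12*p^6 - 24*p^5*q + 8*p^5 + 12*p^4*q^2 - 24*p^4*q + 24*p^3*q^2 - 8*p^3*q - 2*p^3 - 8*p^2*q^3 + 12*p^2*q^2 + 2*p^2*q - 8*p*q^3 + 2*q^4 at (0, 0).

The Hessian of f at 0 has rank 0. Corank 2; j^3 = -2*p^2*(p - q) has shape L^2 M (L != M), so D-series; mu = 5 gives D_5.

Type D_{5}, Milnor number mu = 5.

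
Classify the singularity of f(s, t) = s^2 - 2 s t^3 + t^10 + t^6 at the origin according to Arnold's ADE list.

A9

The Hessian of f at 0 is [[2, 0], [0, 0]] with rank 1, so corank 1. A Groebner basis of the Jacobian ideal J(f) in C{s,t} is {s^3, -s + t^3}; counting standard monomials gives mu = 9. Corank 1: A-series; mu = 9 gives A_9.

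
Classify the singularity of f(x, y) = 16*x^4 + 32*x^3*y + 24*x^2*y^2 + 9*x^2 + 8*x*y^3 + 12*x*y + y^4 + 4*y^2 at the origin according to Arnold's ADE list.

A3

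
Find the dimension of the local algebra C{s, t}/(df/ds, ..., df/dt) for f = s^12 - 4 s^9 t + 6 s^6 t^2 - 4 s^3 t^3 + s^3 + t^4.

6

The Hessian of f at 0 has rank 0. Corank 2; j^3 = s^3 is a perfect cube, so E-series; the 4-jet and mu = 6 give E_6.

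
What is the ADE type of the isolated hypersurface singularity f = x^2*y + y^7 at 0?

D8

The Hessian of f at 0 has rank 0. Corank 2; j^3 = x^2*y has shape L^2 M (L != M), so D-series; mu = 8 gives D_8.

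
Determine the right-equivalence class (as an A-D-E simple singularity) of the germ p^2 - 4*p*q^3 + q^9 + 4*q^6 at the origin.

The Hessian of f at 0 is [[2, 0], [0, 0]] with rank 1, so corank 1. A Groebner basis of the Jacobian ideal J(f) in C{p,q} is {p^2*q^2, p^3, -p/2 + q^3}; counting standard monomials gives mu = 8. Corank 1: A-series; mu = 8 gives A_8.

A_8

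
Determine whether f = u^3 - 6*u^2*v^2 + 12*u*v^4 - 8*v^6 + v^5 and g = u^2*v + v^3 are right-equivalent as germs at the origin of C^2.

No.

The Hessian of f at 0 has rank 0. Corank 2; j^3 = u^3 is a perfect cube, so E-series; the 5-jet and mu = 8 give E_8. The Hessian of g at 0 has rank 0. Corank 2; j^3 = v*(u^2 + v^2) splits into three distinct lines over C (the quadratic factor has nonzero discriminant), so D_4. f is E_8 but g is D_4, hence not right-equivalent.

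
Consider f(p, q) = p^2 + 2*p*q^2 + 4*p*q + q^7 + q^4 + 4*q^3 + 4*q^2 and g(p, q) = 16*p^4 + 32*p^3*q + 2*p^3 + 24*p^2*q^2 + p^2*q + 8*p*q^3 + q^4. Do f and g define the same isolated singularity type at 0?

No.

The Hessian of f at 0 has rank 1. Corank 1: A-series; mu = 6 gives A_6. The Hessian of g at 0 has rank 0. Corank 2; j^3 = p^2*(2*p + q) has shape L^2 M (L != M), so D-series; mu = 5 gives D_5. f is A_6 but g is D_5, hence not right-equivalent.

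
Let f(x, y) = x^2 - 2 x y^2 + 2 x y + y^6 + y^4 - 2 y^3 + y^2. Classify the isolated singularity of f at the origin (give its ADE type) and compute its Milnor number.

Type A_5, Milnor number mu = 5.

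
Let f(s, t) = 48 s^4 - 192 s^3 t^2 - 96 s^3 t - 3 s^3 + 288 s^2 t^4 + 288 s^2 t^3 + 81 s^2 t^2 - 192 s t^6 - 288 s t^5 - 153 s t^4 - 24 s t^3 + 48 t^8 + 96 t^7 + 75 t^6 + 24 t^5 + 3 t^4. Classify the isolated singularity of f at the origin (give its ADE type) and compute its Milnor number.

The Hessian of f at 0 is [[0, 0], [0, 0]] with rank 0, so corank 2. A Groebner basis of the Jacobian ideal J(f) in C{s,t} is {s^3, s^2*t, -s^2/2 + s*t^2, -3*s^2 + t^3}; counting standard monomials gives mu = 6. Corank 2; j^3 = -3*s^3 is a perfect cube, so E-series; the 4-jet and mu = 6 give E_6.

Type E_6, Milnor number mu = 6.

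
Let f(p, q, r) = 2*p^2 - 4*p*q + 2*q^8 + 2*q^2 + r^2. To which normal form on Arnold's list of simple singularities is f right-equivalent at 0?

A7

The Hessian of f at 0 has rank 2. Corank 1: A-series; mu = 7 gives A_7.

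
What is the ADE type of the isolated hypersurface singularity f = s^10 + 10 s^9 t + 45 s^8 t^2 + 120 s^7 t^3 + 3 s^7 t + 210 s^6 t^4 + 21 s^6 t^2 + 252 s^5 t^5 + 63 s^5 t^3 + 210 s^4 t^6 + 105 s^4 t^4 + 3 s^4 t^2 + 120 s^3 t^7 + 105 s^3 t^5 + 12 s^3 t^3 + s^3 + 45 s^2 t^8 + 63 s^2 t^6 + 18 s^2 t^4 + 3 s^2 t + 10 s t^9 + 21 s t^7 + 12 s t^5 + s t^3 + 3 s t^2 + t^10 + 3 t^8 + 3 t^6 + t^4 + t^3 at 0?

E7

The Hessian of f at 0 has rank 0. Corank 2; j^3 = (s + t)^3 is a perfect cube, so E-series; the 4-jet and mu = 7 give E_7.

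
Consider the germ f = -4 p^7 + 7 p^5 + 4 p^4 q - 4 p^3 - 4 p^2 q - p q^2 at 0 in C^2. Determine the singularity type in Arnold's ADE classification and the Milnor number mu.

The Hessian of f at 0 has rank 0. Corank 2; j^3 = -p*(2*p + q)^2 has shape L^2 M (L != M), so D-series; mu = 6 gives D_6.

Type D6, Milnor number mu = 6.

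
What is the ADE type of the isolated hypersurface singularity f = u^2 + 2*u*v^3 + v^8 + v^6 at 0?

A7

The Hessian of f at 0 is [[2, 0], [0, 0]] with rank 1, so corank 1. A Groebner basis of the Jacobian ideal J(f) in C{u,v} is {u^3, u^2*v, u + v^3}; counting standard monomials gives mu = 7. Corank 1: A-series; mu = 7 gives A_7.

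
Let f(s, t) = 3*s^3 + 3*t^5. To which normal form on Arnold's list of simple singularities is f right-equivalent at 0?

E8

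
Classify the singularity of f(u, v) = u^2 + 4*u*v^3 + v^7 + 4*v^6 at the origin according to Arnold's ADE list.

A_{6}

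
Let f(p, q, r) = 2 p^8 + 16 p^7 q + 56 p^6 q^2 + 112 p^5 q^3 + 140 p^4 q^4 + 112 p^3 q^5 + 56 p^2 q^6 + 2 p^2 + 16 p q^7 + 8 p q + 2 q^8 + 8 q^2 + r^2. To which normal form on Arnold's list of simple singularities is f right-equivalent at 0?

The Hessian of f at 0 is [[4, 8, 0], [8, 16, 0], [0, 0, 2]] with rank 2, so corank 1. A Groebner basis of the Jacobian ideal J(f) in C{p,q,r} is {q^7, p + 2*q, r}; counting standard monomials gives mu = 7. Corank 1: A-series; mu = 7 gives A_7.

A_7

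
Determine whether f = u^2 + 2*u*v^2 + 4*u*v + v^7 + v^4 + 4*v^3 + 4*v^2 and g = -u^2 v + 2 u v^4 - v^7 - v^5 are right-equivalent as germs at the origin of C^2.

The Hessian of f at 0 has rank 1. Corank 1: A-series; mu = 6 gives A_6. The Hessian of g at 0 has rank 0. Corank 2; j^3 = -u^2*v has shape L^2 M (L != M), so D-series; mu = 6 gives D_6. f is A_6 but g is D_6, hence not right-equivalent.

No.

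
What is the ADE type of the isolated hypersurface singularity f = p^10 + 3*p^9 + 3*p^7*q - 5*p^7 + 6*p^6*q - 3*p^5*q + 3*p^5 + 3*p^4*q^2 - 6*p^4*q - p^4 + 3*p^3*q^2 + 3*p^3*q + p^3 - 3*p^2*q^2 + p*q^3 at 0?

E7

The Hessian of f at 0 is [[0, 0], [0, 0]] with rank 0, so corank 2. A Groebner basis of the Jacobian ideal J(f) in C{p,q} is {3*p^2 + q^4 + q^3, p^3, p^2*q - p^2 - q^3/3, -2*p^2 + p*q^2 - 2*q^3/3}; counting standard monomials gives mu = 7. Corank 2; j^3 = p^3 is a perfect cube, so E-series; the 4-jet and mu = 7 give E_7.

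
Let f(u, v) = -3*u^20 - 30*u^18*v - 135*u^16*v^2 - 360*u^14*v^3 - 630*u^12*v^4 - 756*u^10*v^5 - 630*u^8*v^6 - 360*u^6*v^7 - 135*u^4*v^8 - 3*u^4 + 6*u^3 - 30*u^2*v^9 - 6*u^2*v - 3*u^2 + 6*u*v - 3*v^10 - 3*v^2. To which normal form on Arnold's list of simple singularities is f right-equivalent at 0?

A9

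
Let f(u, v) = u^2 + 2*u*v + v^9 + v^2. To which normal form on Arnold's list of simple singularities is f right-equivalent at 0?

A8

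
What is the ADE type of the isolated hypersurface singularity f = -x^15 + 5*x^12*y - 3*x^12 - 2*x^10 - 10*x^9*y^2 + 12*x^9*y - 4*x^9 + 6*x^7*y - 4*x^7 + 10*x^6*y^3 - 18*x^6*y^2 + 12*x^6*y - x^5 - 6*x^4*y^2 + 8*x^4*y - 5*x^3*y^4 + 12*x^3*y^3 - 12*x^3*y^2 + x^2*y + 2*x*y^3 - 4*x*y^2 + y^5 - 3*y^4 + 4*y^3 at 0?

D_5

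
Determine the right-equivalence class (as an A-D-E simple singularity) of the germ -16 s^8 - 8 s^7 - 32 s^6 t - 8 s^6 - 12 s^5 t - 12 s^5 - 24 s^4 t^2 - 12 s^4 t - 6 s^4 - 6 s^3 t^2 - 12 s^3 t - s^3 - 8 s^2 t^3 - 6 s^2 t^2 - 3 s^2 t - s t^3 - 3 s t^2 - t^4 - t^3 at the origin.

E7

The Hessian of f at 0 has rank 0. Corank 2; j^3 = -(s + t)^3 is a perfect cube, so E-series; the 4-jet and mu = 7 give E_7.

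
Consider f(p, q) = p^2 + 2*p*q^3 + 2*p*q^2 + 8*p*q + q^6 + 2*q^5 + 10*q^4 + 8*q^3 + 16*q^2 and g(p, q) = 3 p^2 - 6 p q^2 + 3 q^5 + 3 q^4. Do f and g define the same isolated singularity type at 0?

No.

The Hessian of f at 0 has rank 1. Corank 1: A-series; mu = 3 gives A_3. The Hessian of g at 0 has rank 1. Corank 1: A-series; mu = 4 gives A_4. f is A_3 but g is A_4, hence not right-equivalent.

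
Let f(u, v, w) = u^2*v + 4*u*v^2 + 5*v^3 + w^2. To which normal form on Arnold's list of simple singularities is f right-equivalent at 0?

D_{4}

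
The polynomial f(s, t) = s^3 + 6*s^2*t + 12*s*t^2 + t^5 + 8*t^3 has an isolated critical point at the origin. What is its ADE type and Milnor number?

Type E8, Milnor number mu = 8.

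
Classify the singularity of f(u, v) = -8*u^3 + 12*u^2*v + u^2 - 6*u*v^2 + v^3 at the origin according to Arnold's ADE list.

A_{2}

The Hessian of f at 0 has rank 1. Corank 1: A-series; mu = 2 gives A_2.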